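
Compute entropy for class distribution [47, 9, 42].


Probabilities: [47/98, 9/98, 42/98] ≈ [0.4796, 0.0918, 0.4286]
H = -((47/98)·log₂(47/98) + (9/98)·log₂(9/98) + (42/98)·log₂(42/98))
  = 1.3487 bits

1.3487 bits


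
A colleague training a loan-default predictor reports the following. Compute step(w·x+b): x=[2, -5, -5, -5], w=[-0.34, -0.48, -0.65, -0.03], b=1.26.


z = (2)·(-0.34) + (-5)·(-0.48) + (-5)·(-0.65) + (-5)·(-0.03) + 1.26
  = 6.38
step(z) = 1 (z≥0)

1


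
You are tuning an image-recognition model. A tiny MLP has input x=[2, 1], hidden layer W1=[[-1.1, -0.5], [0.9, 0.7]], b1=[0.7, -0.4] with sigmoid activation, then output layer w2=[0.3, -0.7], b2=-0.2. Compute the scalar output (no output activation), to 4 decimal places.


z1[0] = (-1.1)·(2) + (-0.5)·(1) + 0.7 = -2.0
z1[1] = (0.9)·(2) + (0.7)·(1) - 0.4 = 2.1
h = sigmoid(z1) = [0.1192, 0.8909]
output = (0.3)·(0.1192) + (-0.7)·(0.8909) - 0.2 = -0.7879

-0.7879


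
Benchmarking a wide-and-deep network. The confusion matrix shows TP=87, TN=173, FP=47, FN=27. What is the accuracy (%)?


Accuracy = (TP+TN)/(TP+TN+FP+FN)
= (87+173)/(334)
= 260/334 = 77.84%

77.84%


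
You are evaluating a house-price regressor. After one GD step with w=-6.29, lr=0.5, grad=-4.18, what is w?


w_new = w - α·∇
= -6.29 - 0.5·-4.18
= -6.29 + 2.09
= -4.2

-4.2


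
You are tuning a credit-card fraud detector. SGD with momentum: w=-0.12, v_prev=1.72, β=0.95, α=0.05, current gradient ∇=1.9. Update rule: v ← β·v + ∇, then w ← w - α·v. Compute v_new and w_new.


v_new = 0.95·1.72 + 1.9 = 1.634 + 1.9 = 3.534
w_new = -0.12 - 0.05·3.534 = -0.12 - 0.1767 = -0.2967

v_new=3.534, w_new=-0.2967


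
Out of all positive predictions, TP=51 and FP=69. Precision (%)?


Precision = TP/(TP+FP)
= 51/(51+69)
= 51/120 = 42.5%

42.5%


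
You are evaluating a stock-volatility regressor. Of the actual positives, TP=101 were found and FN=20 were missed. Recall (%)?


Recall = TP/(TP+FN)
= 101/(101+20)
= 101/121 = 83.47%

83.47%


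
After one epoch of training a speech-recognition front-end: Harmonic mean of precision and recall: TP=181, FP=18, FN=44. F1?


Precision = 181/199 = 0.9095
Recall = 181/225 = 0.8044
F1 = 2·P·R/(P+R) = 2·TP/(2·TP+FP+FN) = 362/(362+18+44) = 362/424 = 0.8538

0.8538


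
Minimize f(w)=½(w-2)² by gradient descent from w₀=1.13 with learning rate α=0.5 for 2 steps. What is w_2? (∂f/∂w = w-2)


step 1: grad = 1.13-2 = -0.87; w = 1.13 - 0.5·(-0.87) = 1.565
step 2: grad = 1.565-2 = -0.435; w = 1.565 - 0.5·(-0.435) = 1.7825

1.7825


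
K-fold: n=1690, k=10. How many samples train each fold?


Fold size = 1690/10 = 169
Training per fold = 1690 - 169 = 1521

1521


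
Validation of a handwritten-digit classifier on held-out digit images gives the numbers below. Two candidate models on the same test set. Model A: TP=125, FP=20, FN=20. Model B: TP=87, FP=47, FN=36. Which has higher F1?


Model A: P=125/145=0.8621, R=125/145=0.8621, F1=2PR/(P+R)=2TP/(2TP+FP+FN)=250/290=0.8621
Model B: P=87/134=0.6493, R=87/123=0.7073, F1=2PR/(P+R)=2TP/(2TP+FP+FN)=174/257=0.677
0.8621 > 0.677 → Model A

Model A


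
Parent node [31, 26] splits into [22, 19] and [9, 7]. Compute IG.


Parent = [31, 26], H_parent = 0.9944
H_left = 0.9961 (n=41), H_right = 0.9887 (n=16)
H_children = (41/57)·0.9961 + (16/57)·0.9887 = 0.994
IG = 0.9944 - 0.994 = 0.0004

0.0004


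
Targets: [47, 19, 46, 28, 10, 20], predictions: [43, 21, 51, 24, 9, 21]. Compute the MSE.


Squared errors: (47-43)²=16, (19-21)²=4, (46-51)²=25, (28-24)²=16, (10-9)²=1, (20-21)²=1
Sum = 63
MSE = 63/6 = 21/2

21/2


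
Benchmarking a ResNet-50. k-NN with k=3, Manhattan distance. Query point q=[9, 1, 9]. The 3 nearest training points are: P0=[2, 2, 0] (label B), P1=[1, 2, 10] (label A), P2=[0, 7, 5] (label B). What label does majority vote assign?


d(q,P0) = 17  (label B)
d(q,P1) = 10  (label A)
d(q,P2) = 19  (label B)
Votes: A=1, B=2
Majority → B

B


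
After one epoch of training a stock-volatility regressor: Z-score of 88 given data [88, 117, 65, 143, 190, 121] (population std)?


μ = 120.6667, σ = 39.7604
z = (88 - 120.6667)/39.7604 = -0.8216

-0.8216


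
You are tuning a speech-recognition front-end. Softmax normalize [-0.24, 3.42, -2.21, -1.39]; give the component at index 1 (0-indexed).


Exponentials: e^-0.24=0.7866, e^3.42=30.5694, e^-2.21=0.1097, e^-1.39=0.2491
Sum = 31.7148
Softmax = [0.0248, 0.9639, 0.0035, 0.0079]
p[1] = 30.5694/31.7148 = 0.9639

0.9639


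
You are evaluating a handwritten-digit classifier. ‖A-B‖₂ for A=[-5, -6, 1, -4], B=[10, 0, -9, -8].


d = √((-5-10)² + (-6-0)² + (1+ 9)² + (-4+ 8)²)
  = √(225 + 36 + 100 + 16)
  = √377 = 19.4165

19.4165


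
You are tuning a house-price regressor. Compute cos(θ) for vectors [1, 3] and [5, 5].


A·B = 1·5 + 3·5 = 20
‖A‖ = √10 = 3.1623, ‖B‖ = √50 = 7.0711
cos = 20/(√10·√50) = 20/√500 = 0.8944

0.8944


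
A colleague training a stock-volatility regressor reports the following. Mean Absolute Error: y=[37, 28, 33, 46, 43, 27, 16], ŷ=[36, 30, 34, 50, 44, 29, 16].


Absolute errors: |37-36|=1, |28-30|=2, |33-34|=1, |46-50|=4, |43-44|=1, |27-29|=2, |16-16|=0
Sum = 11
MAE = 11/7 = 11/7

11/7


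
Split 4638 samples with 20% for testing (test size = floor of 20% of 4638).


Test = ⌊4638·20/100⌋ = 927
Train = 4638 - 927 = 3711

Train: 3711, Test: 927


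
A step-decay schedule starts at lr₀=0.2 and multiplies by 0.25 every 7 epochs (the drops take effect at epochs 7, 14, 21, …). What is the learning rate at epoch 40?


n_drops = ⌊40/7⌋ = 5
lr = 0.2·0.25^5 = 0.2·0.0009765625 = 0.0001953125

0.0001953125


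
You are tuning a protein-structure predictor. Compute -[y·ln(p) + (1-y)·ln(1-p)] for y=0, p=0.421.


BCE = -[y·ln(p) + (1-y)·ln(1-p)]
= -0 - 1·ln(1-0.421)
= -ln(0.579) = 0.5465

0.5465


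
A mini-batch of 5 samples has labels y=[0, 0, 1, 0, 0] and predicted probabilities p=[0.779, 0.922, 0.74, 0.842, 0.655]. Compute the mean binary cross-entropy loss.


L[0] = -ln(1-0.779) = -ln(0.221) = 1.5096
L[1] = -ln(1-0.922) = -ln(0.078) = 2.551
L[2] = -ln(0.74) = 0.3011
L[3] = -ln(1-0.842) = -ln(0.158) = 1.8452
L[4] = -ln(1-0.655) = -ln(0.345) = 1.0642
mean = (1.5096 + 2.551 + 0.3011 + 1.8452 + 1.0642)/5 = 1.4542

1.4542


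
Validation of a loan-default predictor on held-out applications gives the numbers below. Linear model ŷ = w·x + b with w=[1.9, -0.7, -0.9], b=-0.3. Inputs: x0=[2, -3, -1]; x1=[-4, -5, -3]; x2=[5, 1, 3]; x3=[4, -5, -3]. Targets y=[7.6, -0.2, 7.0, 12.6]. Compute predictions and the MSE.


ŷ0 = (1.9)·(2) + (-0.7)·(-3) + (-0.9)·(-1) - 0.3 = 6.5
ŷ1 = (1.9)·(-4) + (-0.7)·(-5) + (-0.9)·(-3) - 0.3 = -1.7
ŷ2 = (1.9)·(5) + (-0.7)·(1) + (-0.9)·(3) - 0.3 = 5.8
ŷ3 = (1.9)·(4) + (-0.7)·(-5) + (-0.9)·(-3) - 0.3 = 13.5
errors² = [1.21, 2.25, 1.44, 0.81]
MSE = 5.7100/4 = 1.4275

1.4275


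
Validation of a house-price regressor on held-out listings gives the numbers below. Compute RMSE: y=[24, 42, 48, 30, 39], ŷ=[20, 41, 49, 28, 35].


MSE = 38/5 = 7.6
RMSE = √(38/5) = 2.7568

2.7568


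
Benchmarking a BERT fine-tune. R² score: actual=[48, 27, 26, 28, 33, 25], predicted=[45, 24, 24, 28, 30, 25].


ȳ = 31.1667
SS_res = Σ(y-ŷ)² = 31
SS_tot = Σ(y-ȳ)² = 378.83
R² = 1 - SS_res/SS_tot = 1 - 0.0818 = 0.9182

0.9182


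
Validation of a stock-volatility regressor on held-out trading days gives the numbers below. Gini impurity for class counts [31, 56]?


Probabilities: [31/87, 56/87] ≈ [0.3563, 0.6437]
Σpᵢ² = (961 + 3136)/87² = 4097/7569
Gini = 1 - Σpᵢ² = 1 - 4097/7569 = 0.4587

0.4587


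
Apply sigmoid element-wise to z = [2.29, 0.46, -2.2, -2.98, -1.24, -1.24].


σ(2.29) = 1/(1+e^-2.29) = 0.908
σ(0.46) = 1/(1+e^-0.46) = 0.613
σ(-2.2) = 1/(1+e^2.2) = 0.0998
σ(-2.98) = 1/(1+e^2.98) = 0.0483
σ(-1.24) = 1/(1+e^1.24) = 0.2244
σ(-1.24) = 1/(1+e^1.24) = 0.2244
result = [0.908, 0.613, 0.0998, 0.0483, 0.2244, 0.2244]

[0.908, 0.613, 0.0998, 0.0483, 0.2244, 0.2244]


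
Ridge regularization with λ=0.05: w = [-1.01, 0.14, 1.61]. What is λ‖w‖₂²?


‖w‖₂² = (-1.01)² + (0.14)² + (1.61)²
     = 1.0201 + 0.0196 + 2.5921
     = 3.6318
λ·‖w‖₂² = 0.05·3.6318 = 0.18159

0.18159


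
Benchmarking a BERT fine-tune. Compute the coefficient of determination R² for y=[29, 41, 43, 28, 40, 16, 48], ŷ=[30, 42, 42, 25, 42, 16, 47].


ȳ = 35
SS_res = Σ(y-ŷ)² = 17
SS_tot = Σ(y-ȳ)² = 740
R² = 1 - SS_res/SS_tot = 1 - 0.023 = 0.977

0.977


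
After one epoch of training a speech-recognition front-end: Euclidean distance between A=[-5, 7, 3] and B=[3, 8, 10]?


d = √((-5-3)² + (7-8)² + (3-10)²)
  = √(64 + 1 + 49)
  = √114 = 10.6771

10.6771


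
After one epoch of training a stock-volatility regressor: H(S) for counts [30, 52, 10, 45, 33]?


Probabilities: [30/170, 52/170, 10/170, 45/170, 33/170] ≈ [0.1765, 0.3059, 0.0588, 0.2647, 0.1941]
H = -((30/170)·log₂(30/170) + (52/170)·log₂(52/170) + (10/170)·log₂(10/170) + (45/170)·log₂(45/170) + (33/170)·log₂(33/170))
  = 2.1715 bits

2.1715 bits


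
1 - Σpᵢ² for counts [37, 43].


Probabilities: [37/80, 43/80] ≈ [0.4625, 0.5375]
Σpᵢ² = (1369 + 1849)/80² = 3218/6400
Gini = 1 - Σpᵢ² = 1 - 3218/6400 = 0.4972

0.4972


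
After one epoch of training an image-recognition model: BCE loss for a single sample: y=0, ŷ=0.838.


BCE = -[y·ln(p) + (1-y)·ln(1-p)]
= -0 - 1·ln(1-0.838)
= -ln(0.162) = 1.8202

1.8202


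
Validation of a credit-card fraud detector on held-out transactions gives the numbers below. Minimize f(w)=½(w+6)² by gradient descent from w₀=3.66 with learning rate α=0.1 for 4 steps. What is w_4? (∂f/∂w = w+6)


step 1: grad = 3.66+6 = 9.66; w = 3.66 - 0.1·(9.66) = 2.694
step 2: grad = 2.694+6 = 8.694; w = 2.694 - 0.1·(8.694) = 1.8246
step 3: grad = 1.8246+6 = 7.8246; w = 1.8246 - 0.1·(7.8246) = 1.04214
step 4: grad = 1.04214+6 = 7.04214; w = 1.04214 - 0.1·(7.04214) = 0.337926

0.337926


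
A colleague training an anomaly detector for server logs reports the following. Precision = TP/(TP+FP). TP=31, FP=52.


Precision = TP/(TP+FP)
= 31/(31+52)
= 31/83 = 37.35%

37.35%


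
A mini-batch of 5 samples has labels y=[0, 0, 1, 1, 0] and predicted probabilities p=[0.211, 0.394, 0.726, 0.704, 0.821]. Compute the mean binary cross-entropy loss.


L[0] = -ln(1-0.211) = -ln(0.789) = 0.237
L[1] = -ln(1-0.394) = -ln(0.606) = 0.5009
L[2] = -ln(0.726) = 0.3202
L[3] = -ln(0.704) = 0.351
L[4] = -ln(1-0.821) = -ln(0.179) = 1.7204
mean = (0.237 + 0.5009 + 0.3202 + 0.351 + 1.7204)/5 = 0.6259

0.6259


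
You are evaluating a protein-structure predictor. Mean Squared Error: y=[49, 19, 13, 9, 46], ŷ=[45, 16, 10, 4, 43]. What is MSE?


Squared errors: (49-45)²=16, (19-16)²=9, (13-10)²=9, (9-4)²=25, (46-43)²=9
Sum = 68
MSE = 68/5 = 68/5

68/5


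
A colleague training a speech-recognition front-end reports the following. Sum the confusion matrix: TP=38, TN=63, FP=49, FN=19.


Total = TP + TN + FP + FN
= 38 + 63 + 49 + 19
= 169
(Predicted positive: 87, predicted negative: 82)

169


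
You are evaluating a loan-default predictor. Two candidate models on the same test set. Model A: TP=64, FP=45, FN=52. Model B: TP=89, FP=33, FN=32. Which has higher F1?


Model A: P=64/109=0.5872, R=64/116=0.5517, F1=2PR/(P+R)=2TP/(2TP+FP+FN)=128/225=0.5689
Model B: P=89/122=0.7295, R=89/121=0.7355, F1=2PR/(P+R)=2TP/(2TP+FP+FN)=178/243=0.7325
0.5689 < 0.7325 → Model B

Model B


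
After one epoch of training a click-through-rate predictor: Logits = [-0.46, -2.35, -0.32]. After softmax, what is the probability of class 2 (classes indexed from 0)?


Exponentials: e^-0.46=0.6313, e^-2.35=0.0954, e^-0.32=0.7261
Sum = 1.4528
Softmax = [0.4345, 0.0656, 0.4998]
p[2] = 0.7261/1.4528 = 0.4998

0.4998


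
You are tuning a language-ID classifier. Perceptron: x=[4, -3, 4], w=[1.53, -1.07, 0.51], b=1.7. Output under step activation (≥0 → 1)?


z = (4)·(1.53) + (-3)·(-1.07) + (4)·(0.51) + 1.7
  = 13.07
step(z) = 1 (z≥0)

1


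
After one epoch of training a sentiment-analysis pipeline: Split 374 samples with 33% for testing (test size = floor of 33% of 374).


Test = ⌊374·33/100⌋ = 123
Train = 374 - 123 = 251

Train: 251, Test: 123


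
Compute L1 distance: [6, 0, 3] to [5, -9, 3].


d = |6-5| + |0+ 9| + |3-3|
  = 1 + 9 + 0
  = 10

10


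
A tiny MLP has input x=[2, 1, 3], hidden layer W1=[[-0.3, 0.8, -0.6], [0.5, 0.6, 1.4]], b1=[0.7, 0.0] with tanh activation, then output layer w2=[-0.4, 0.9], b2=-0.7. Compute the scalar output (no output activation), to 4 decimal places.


z1[0] = (-0.3)·(2) + (0.8)·(1) + (-0.6)·(3) + 0.7 = -0.9
z1[1] = (0.5)·(2) + (0.6)·(1) + (1.4)·(3) + 0.0 = 5.8
h = tanh(z1) = [-0.7163, 1.0]
output = (-0.4)·(-0.7163) + (0.9)·(1.0) - 0.7 = 0.4865

0.4865


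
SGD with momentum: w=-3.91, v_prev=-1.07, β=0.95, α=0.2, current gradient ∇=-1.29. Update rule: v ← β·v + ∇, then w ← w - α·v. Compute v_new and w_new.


v_new = 0.95·-1.07 - 1.29 = -1.0165 - 1.29 = -2.3065
w_new = -3.91 - 0.2·-2.3065 = -3.91 + 0.4613 = -3.4487

v_new=-2.3065, w_new=-3.4487


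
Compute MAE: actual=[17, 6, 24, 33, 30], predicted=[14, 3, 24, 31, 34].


Absolute errors: |17-14|=3, |6-3|=3, |24-24|=0, |33-31|=2, |30-34|=4
Sum = 12
MAE = 12/5 = 12/5

12/5


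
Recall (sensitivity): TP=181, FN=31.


Recall = TP/(TP+FN)
= 181/(181+31)
= 181/212 = 85.38%

85.38%


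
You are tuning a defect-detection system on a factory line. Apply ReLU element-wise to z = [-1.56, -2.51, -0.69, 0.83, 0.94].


ReLU(-1.56) = max(0, -1.56) = 0.0
ReLU(-2.51) = max(0, -2.51) = 0.0
ReLU(-0.69) = max(0, -0.69) = 0.0
ReLU(0.83) = max(0, 0.83) = 0.83
ReLU(0.94) = max(0, 0.94) = 0.94
result = [0.0, 0.0, 0.0, 0.83, 0.94]

[0.0, 0.0, 0.0, 0.83, 0.94]


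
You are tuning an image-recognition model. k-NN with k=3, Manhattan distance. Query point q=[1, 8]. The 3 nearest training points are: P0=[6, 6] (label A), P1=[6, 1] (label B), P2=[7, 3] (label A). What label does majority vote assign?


d(q,P0) = 7  (label A)
d(q,P1) = 12  (label B)
d(q,P2) = 11  (label A)
Votes: A=2, B=1
Majority → A

A


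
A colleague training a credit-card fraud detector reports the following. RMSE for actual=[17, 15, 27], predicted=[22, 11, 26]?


MSE = 42/3 = 14
RMSE = √(42/3) = 3.7417

3.7417


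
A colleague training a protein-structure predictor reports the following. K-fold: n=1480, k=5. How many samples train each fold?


Fold size = 1480/5 = 296
Training per fold = 1480 - 296 = 1184

1184


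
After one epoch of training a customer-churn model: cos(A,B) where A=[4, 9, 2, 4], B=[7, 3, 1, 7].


A·B = 4·7 + 9·3 + 2·1 + 4·7 = 85
‖A‖ = √117 = 10.8167, ‖B‖ = √108 = 10.3923
cos = 85/(√117·√108) = 85/√12636 = 0.7562

0.7562


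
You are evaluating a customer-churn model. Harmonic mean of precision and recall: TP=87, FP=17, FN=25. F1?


Precision = 87/104 = 0.8365
Recall = 87/112 = 0.7768
F1 = 2·P·R/(P+R) = 2·TP/(2·TP+FP+FN) = 174/(174+17+25) = 174/216 = 0.8056

0.8056


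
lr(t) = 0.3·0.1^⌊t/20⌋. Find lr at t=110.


n_drops = ⌊110/20⌋ = 5
lr = 0.3·0.1^5 = 0.3·0.00001 = 0.000003

0.000003


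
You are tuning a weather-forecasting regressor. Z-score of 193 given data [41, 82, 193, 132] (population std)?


μ = 112, σ = 56.7935
z = (193 - 112)/56.7935 = 1.4262

1.4262


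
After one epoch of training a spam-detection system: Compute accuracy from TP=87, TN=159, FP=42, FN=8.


Accuracy = (TP+TN)/(TP+TN+FP+FN)
= (87+159)/(296)
= 246/296 = 83.11%

83.11%


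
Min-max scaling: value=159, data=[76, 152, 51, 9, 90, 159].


min=9, max=159
(159-9)/(159-9) = 150/150 = 1.0

1.0


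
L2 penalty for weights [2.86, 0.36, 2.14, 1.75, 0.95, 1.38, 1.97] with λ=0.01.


‖w‖₂² = (2.86)² + (0.36)² + (2.14)² + (1.75)² + (0.95)² + (1.38)² + (1.97)²
     = 8.1796 + 0.1296 + 4.5796 + 3.0625 + 0.9025 + 1.9044 + 3.8809
     = 22.6391
λ·‖w‖₂² = 0.01·22.6391 = 0.226391

0.226391


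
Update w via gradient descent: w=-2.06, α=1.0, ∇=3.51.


w_new = w - α·∇
= -2.06 - 1.0·3.51
= -2.06 - 3.51
= -5.57

-5.57


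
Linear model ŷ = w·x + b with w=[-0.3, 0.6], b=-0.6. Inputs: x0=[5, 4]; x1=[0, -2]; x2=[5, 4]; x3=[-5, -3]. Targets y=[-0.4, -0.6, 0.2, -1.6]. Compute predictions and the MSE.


ŷ0 = (-0.3)·(5) + (0.6)·(4) - 0.6 = 0.3
ŷ1 = (-0.3)·(0) + (0.6)·(-2) - 0.6 = -1.8
ŷ2 = (-0.3)·(5) + (0.6)·(4) - 0.6 = 0.3
ŷ3 = (-0.3)·(-5) + (0.6)·(-3) - 0.6 = -0.9
errors² = [0.49, 1.44, 0.01, 0.49]
MSE = 2.4300/4 = 0.6075

0.6075


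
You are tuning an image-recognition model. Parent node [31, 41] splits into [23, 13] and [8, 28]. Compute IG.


Parent = [31, 41], H_parent = 0.986
H_left = 0.9436 (n=36), H_right = 0.7642 (n=36)
H_children = (36/72)·0.9436 + (36/72)·0.7642 = 0.8539
IG = 0.986 - 0.8539 = 0.1321

0.1321


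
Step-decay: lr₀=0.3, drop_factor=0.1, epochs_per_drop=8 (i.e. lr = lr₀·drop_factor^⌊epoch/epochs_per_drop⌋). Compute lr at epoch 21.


n_drops = ⌊21/8⌋ = 2
lr = 0.3·0.1^2 = 0.3·0.01 = 0.003

0.003


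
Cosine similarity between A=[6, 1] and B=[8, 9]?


A·B = 6·8 + 1·9 = 57
‖A‖ = √37 = 6.0828, ‖B‖ = √145 = 12.0416
cos = 57/(√37·√145) = 57/√5365 = 0.7782

0.7782


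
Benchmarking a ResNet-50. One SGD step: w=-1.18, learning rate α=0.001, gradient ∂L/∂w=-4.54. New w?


w_new = w - α·∇
= -1.18 - 0.001·-4.54
= -1.18 + 0.00454
= -1.17546

-1.17546


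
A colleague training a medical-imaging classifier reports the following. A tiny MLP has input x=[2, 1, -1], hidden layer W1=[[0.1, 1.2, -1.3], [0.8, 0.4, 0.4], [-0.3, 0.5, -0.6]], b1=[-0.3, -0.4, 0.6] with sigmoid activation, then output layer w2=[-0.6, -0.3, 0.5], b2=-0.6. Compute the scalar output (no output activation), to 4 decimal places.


z1[0] = (0.1)·(2) + (1.2)·(1) + (-1.3)·(-1) - 0.3 = 2.4
z1[1] = (0.8)·(2) + (0.4)·(1) + (0.4)·(-1) - 0.4 = 1.2
z1[2] = (-0.3)·(2) + (0.5)·(1) + (-0.6)·(-1) + 0.6 = 1.1
h = sigmoid(z1) = [0.9168, 0.7685, 0.7503]
output = (-0.6)·(0.9168) + (-0.3)·(0.7685) + (0.5)·(0.7503) - 0.6 = -1.0055

-1.0055


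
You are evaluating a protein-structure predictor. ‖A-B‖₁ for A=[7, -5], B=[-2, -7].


d = |7+ 2| + |-5+ 7|
  = 9 + 2
  = 11

11


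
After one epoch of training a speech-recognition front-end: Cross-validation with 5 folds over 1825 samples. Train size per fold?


Fold size = 1825/5 = 365
Training per fold = 1825 - 365 = 1460

1460


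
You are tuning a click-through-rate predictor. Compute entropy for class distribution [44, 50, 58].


Probabilities: [44/152, 50/152, 58/152] ≈ [0.2895, 0.3289, 0.3816]
H = -((44/152)·log₂(44/152) + (50/152)·log₂(50/152) + (58/152)·log₂(58/152))
  = 1.5758 bits

1.5758 bits


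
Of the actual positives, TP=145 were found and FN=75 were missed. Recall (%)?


Recall = TP/(TP+FN)
= 145/(145+75)
= 145/220 = 65.91%

65.91%


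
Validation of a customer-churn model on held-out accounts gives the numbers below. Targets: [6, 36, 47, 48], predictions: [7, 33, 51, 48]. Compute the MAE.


Absolute errors: |6-7|=1, |36-33|=3, |47-51|=4, |48-48|=0
Sum = 8
MAE = 8/4 = 2

2


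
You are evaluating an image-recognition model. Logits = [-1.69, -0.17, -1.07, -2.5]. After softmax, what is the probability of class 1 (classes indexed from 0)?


Exponentials: e^-1.69=0.1845, e^-0.17=0.8437, e^-1.07=0.343, e^-2.5=0.0821
Sum = 1.4533
Softmax = [0.127, 0.5805, 0.236, 0.0565]
p[1] = 0.8437/1.4533 = 0.5805

0.5805


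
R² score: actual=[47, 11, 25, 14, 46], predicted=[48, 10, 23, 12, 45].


ȳ = 28.6
SS_res = Σ(y-ŷ)² = 11
SS_tot = Σ(y-ȳ)² = 1177.2
R² = 1 - SS_res/SS_tot = 1 - 0.0093 = 0.9907

0.9907


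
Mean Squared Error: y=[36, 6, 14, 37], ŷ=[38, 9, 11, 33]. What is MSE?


Squared errors: (36-38)²=4, (6-9)²=9, (14-11)²=9, (37-33)²=16
Sum = 38
MSE = 38/4 = 19/2

19/2


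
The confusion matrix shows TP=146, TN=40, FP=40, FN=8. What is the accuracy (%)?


Accuracy = (TP+TN)/(TP+TN+FP+FN)
= (146+40)/(234)
= 186/234 = 79.49%

79.49%


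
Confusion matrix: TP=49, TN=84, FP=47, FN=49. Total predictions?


Total = TP + TN + FP + FN
= 49 + 84 + 47 + 49
= 229
(Predicted positive: 96, predicted negative: 133)

229


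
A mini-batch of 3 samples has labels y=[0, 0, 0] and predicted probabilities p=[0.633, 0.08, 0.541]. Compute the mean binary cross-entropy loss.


L[0] = -ln(1-0.633) = -ln(0.367) = 1.0024
L[1] = -ln(1-0.08) = -ln(0.92) = 0.0834
L[2] = -ln(1-0.541) = -ln(0.459) = 0.7787
mean = (1.0024 + 0.0834 + 0.7787)/3 = 0.6215

0.6215


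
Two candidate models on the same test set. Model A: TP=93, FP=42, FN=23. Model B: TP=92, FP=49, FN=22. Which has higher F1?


Model A: P=93/135=0.6889, R=93/116=0.8017, F1=2PR/(P+R)=2TP/(2TP+FP+FN)=186/251=0.741
Model B: P=92/141=0.6525, R=92/114=0.807, F1=2PR/(P+R)=2TP/(2TP+FP+FN)=184/255=0.7216
0.741 > 0.7216 → Model A

Model A


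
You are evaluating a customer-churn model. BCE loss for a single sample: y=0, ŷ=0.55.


BCE = -[y·ln(p) + (1-y)·ln(1-p)]
= -0 - 1·ln(1-0.55)
= -ln(0.45) = 0.7985

0.7985


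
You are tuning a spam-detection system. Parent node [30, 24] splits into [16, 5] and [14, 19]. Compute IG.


Parent = [30, 24], H_parent = 0.9911
H_left = 0.7919 (n=21), H_right = 0.9834 (n=33)
H_children = (21/54)·0.7919 + (33/54)·0.9834 = 0.9089
IG = 0.9911 - 0.9089 = 0.0822

0.0822


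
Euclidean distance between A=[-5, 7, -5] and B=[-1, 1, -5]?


d = √((-5+ 1)² + (7-1)² + (-5+ 5)²)
  = √(16 + 36 + 0)
  = √52 = 7.2111

7.2111


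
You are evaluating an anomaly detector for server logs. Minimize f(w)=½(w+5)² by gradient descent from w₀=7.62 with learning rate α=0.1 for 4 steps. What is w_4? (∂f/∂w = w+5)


step 1: grad = 7.62+5 = 12.62; w = 7.62 - 0.1·(12.62) = 6.358
step 2: grad = 6.358+5 = 11.358; w = 6.358 - 0.1·(11.358) = 5.2222
step 3: grad = 5.2222+5 = 10.2222; w = 5.2222 - 0.1·(10.2222) = 4.19998
step 4: grad = 4.19998+5 = 9.19998; w = 4.19998 - 0.1·(9.19998) = 3.279982

3.279982


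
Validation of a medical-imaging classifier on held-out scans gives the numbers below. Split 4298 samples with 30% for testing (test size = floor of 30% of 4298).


Test = ⌊4298·30/100⌋ = 1289
Train = 4298 - 1289 = 3009

Train: 3009, Test: 1289


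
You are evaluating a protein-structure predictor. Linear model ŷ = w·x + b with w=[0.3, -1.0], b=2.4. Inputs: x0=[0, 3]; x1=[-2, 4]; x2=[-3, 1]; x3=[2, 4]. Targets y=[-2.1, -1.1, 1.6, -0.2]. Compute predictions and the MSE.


ŷ0 = (0.3)·(0) + (-1.0)·(3) + 2.4 = -0.6
ŷ1 = (0.3)·(-2) + (-1.0)·(4) + 2.4 = -2.2
ŷ2 = (0.3)·(-3) + (-1.0)·(1) + 2.4 = 0.5
ŷ3 = (0.3)·(2) + (-1.0)·(4) + 2.4 = -1.0
errors² = [2.25, 1.21, 1.21, 0.64]
MSE = 5.3100/4 = 1.3275

1.3275


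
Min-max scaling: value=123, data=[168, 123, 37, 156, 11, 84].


min=11, max=168
(123-11)/(168-11) = 112/157 = 0.7134

0.7134


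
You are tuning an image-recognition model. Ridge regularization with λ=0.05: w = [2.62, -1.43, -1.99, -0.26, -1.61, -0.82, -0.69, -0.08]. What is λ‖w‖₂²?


‖w‖₂² = (2.62)² + (-1.43)² + (-1.99)² + (-0.26)² + (-1.61)² + (-0.82)² + (-0.69)² + (-0.08)²
     = 6.8644 + 2.0449 + 3.9601 + 0.0676 + 2.5921 + 0.6724 + 0.4761 + 0.0064
     = 16.684
λ·‖w‖₂² = 0.05·16.684 = 0.8342

0.8342


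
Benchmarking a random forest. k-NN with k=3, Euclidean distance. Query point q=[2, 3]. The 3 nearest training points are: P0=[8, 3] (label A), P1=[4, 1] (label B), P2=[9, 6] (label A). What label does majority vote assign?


d(q,P0) = 6.0  (label A)
d(q,P1) = 2.8284  (label B)
d(q,P2) = 7.6158  (label A)
Votes: A=2, B=1
Majority → A

A


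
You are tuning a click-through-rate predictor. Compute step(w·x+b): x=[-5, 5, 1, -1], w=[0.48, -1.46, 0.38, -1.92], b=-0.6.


z = (-5)·(0.48) + (5)·(-1.46) + (1)·(0.38) + (-1)·(-1.92) - 0.6
  = -8.0
step(z) = 0 (z<0)

0


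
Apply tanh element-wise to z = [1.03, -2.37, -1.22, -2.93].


tanh(1.03) = 0.7739
tanh(-2.37) = -0.9827
tanh(-1.22) = -0.8397
tanh(-2.93) = -0.9943
result = [0.7739, -0.9827, -0.8397, -0.9943]

[0.7739, -0.9827, -0.8397, -0.9943]


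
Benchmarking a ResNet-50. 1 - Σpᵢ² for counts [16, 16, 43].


Probabilities: [16/75, 16/75, 43/75] ≈ [0.2133, 0.2133, 0.5733]
Σpᵢ² = (256 + 256 + 1849)/75² = 2361/5625
Gini = 1 - Σpᵢ² = 1 - 2361/5625 = 0.5803

0.5803


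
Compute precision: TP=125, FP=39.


Precision = TP/(TP+FP)
= 125/(125+39)
= 125/164 = 76.22%

76.22%


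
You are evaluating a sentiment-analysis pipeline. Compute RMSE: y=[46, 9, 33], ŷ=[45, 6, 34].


MSE = 11/3 = 3.6667
RMSE = √(11/3) = 1.9149

1.9149


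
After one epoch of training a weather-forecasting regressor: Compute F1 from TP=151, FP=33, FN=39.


Precision = 151/184 = 0.8207
Recall = 151/190 = 0.7947
F1 = 2·P·R/(P+R) = 2·TP/(2·TP+FP+FN) = 302/(302+33+39) = 302/374 = 0.8075

0.8075


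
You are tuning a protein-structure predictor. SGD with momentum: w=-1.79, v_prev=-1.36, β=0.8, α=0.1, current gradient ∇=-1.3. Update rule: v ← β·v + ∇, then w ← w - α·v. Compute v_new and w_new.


v_new = 0.8·-1.36 - 1.3 = -1.088 - 1.3 = -2.388
w_new = -1.79 - 0.1·-2.388 = -1.79 + 0.2388 = -1.5512

v_new=-2.388, w_new=-1.5512


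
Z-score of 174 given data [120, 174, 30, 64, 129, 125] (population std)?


μ = 107, σ = 46.9823
z = (174 - 107)/46.9823 = 1.4261

1.4261


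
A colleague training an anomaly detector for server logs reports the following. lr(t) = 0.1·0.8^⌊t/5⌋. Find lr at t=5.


n_drops = ⌊5/5⌋ = 1
lr = 0.1·0.8^1 = 0.1·0.8 = 0.08

0.08


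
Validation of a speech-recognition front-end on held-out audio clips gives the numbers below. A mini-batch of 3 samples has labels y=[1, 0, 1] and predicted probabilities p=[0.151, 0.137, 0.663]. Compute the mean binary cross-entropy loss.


L[0] = -ln(0.151) = 1.8905
L[1] = -ln(1-0.137) = -ln(0.863) = 0.1473
L[2] = -ln(0.663) = 0.411
mean = (1.8905 + 0.1473 + 0.411)/3 = 0.8163

0.8163


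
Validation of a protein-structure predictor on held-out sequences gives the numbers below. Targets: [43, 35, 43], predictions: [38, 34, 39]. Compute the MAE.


Absolute errors: |43-38|=5, |35-34|=1, |43-39|=4
Sum = 10
MAE = 10/3 = 10/3

10/3


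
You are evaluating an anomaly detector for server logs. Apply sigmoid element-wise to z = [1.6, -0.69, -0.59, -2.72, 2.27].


σ(1.6) = 1/(1+e^-1.6) = 0.832
σ(-0.69) = 1/(1+e^0.69) = 0.334
σ(-0.59) = 1/(1+e^0.59) = 0.3566
σ(-2.72) = 1/(1+e^2.72) = 0.0618
σ(2.27) = 1/(1+e^-2.27) = 0.9064
result = [0.832, 0.334, 0.3566, 0.0618, 0.9064]

[0.832, 0.334, 0.3566, 0.0618, 0.9064]


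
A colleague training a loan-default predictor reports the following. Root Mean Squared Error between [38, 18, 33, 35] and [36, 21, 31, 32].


MSE = 26/4 = 6.5
RMSE = √(26/4) = 2.5495

2.5495


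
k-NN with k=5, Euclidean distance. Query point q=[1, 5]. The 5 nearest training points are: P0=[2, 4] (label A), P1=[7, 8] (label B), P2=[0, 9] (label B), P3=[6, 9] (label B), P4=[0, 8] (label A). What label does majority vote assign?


d(q,P0) = 1.4142  (label A)
d(q,P1) = 6.7082  (label B)
d(q,P2) = 4.1231  (label B)
d(q,P3) = 6.4031  (label B)
d(q,P4) = 3.1623  (label A)
Votes: A=2, B=3
Majority → B

B


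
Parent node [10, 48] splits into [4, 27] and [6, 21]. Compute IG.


Parent = [10, 48], H_parent = 0.6632
H_left = 0.5548 (n=31), H_right = 0.7642 (n=27)
H_children = (31/58)·0.5548 + (27/58)·0.7642 = 0.6523
IG = 0.6632 - 0.6523 = 0.0109

0.0109


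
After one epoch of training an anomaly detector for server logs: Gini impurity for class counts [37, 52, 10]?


Probabilities: [37/99, 52/99, 10/99] ≈ [0.3737, 0.5253, 0.101]
Σpᵢ² = (1369 + 2704 + 100)/99² = 4173/9801
Gini = 1 - Σpᵢ² = 1 - 4173/9801 = 0.5742

0.5742


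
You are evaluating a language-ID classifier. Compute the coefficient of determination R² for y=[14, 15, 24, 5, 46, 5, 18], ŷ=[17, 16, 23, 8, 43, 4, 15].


ȳ = 18.1429
SS_res = Σ(y-ŷ)² = 39
SS_tot = Σ(y-ȳ)² = 1182.86
R² = 1 - SS_res/SS_tot = 1 - 0.033 = 0.967

0.967


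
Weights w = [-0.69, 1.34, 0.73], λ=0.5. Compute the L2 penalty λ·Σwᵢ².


‖w‖₂² = (-0.69)² + (1.34)² + (0.73)²
     = 0.4761 + 1.7956 + 0.5329
     = 2.8046
λ·‖w‖₂² = 0.5·2.8046 = 1.4023

1.4023


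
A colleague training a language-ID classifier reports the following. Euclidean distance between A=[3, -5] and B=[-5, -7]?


d = √((3+ 5)² + (-5+ 7)²)
  = √(64 + 4)
  = √68 = 8.2462

8.2462


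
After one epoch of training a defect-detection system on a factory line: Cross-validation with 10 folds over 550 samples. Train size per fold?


Fold size = 550/10 = 55
Training per fold = 550 - 55 = 495

495


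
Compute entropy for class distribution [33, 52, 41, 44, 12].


Probabilities: [33/182, 52/182, 41/182, 44/182, 12/182] ≈ [0.1813, 0.2857, 0.2253, 0.2418, 0.0659]
H = -((33/182)·log₂(33/182) + (52/182)·log₂(52/182) + (41/182)·log₂(41/182) + (44/182)·log₂(44/182) + (12/182)·log₂(12/182))
  = 2.2013 bits

2.2013 bits


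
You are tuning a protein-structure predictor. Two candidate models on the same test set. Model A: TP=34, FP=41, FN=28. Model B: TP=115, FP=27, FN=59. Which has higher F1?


Model A: P=34/75=0.4533, R=34/62=0.5484, F1=2PR/(P+R)=2TP/(2TP+FP+FN)=68/137=0.4964
Model B: P=115/142=0.8099, R=115/174=0.6609, F1=2PR/(P+R)=2TP/(2TP+FP+FN)=230/316=0.7278
0.4964 < 0.7278 → Model B

Model B


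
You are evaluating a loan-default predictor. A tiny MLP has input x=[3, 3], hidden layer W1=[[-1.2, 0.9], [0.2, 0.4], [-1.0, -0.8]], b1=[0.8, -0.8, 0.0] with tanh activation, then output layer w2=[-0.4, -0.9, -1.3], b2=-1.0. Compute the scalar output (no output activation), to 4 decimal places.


z1[0] = (-1.2)·(3) + (0.9)·(3) + 0.8 = -0.1
z1[1] = (0.2)·(3) + (0.4)·(3) - 0.8 = 1.0
z1[2] = (-1.0)·(3) + (-0.8)·(3) + 0.0 = -5.4
h = tanh(z1) = [-0.0997, 0.7616, -1.0]
output = (-0.4)·(-0.0997) + (-0.9)·(0.7616) + (-1.3)·(-1.0) - 1.0 = -0.3456

-0.3456


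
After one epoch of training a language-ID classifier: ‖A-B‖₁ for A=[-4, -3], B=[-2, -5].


d = |-4+ 2| + |-3+ 5|
  = 2 + 2
  = 4

4


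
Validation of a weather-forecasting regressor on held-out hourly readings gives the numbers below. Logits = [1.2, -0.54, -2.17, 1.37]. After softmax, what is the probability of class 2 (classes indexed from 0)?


Exponentials: e^1.2=3.3201, e^-0.54=0.5827, e^-2.17=0.1142, e^1.37=3.9354
Sum = 7.9524
Softmax = [0.4175, 0.0733, 0.0144, 0.4949]
p[2] = 0.1142/7.9524 = 0.0144

0.0144


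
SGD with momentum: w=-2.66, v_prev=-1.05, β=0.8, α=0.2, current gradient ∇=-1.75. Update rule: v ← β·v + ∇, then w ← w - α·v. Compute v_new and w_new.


v_new = 0.8·-1.05 - 1.75 = -0.84 - 1.75 = -2.59
w_new = -2.66 - 0.2·-2.59 = -2.66 + 0.518 = -2.142

v_new=-2.59, w_new=-2.142


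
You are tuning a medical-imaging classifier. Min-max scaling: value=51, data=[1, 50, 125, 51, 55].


min=1, max=125
(51-1)/(125-1) = 50/124 = 0.4032

0.4032


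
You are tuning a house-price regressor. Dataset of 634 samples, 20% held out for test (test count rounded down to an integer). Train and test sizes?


Test = ⌊634·20/100⌋ = 126
Train = 634 - 126 = 508

Train: 508, Test: 126


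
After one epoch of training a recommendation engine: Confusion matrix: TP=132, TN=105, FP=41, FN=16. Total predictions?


Total = TP + TN + FP + FN
= 132 + 105 + 41 + 16
= 294
(Predicted positive: 173, predicted negative: 121)

294


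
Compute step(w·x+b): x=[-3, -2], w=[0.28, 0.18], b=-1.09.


z = (-3)·(0.28) + (-2)·(0.18) - 1.09
  = -2.29
step(z) = 0 (z<0)

0


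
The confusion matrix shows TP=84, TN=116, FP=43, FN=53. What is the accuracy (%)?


Accuracy = (TP+TN)/(TP+TN+FP+FN)
= (84+116)/(296)
= 200/296 = 67.57%

67.57%


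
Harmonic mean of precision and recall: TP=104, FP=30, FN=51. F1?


Precision = 104/134 = 0.7761
Recall = 104/155 = 0.671
F1 = 2·P·R/(P+R) = 2·TP/(2·TP+FP+FN) = 208/(208+30+51) = 208/289 = 0.7197

0.7197


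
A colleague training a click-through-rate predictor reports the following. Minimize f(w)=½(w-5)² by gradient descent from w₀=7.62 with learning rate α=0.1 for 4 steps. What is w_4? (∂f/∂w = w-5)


step 1: grad = 7.62-5 = 2.62; w = 7.62 - 0.1·(2.62) = 7.358
step 2: grad = 7.358-5 = 2.358; w = 7.358 - 0.1·(2.358) = 7.1222
step 3: grad = 7.1222-5 = 2.1222; w = 7.1222 - 0.1·(2.1222) = 6.90998
step 4: grad = 6.90998-5 = 1.90998; w = 6.90998 - 0.1·(1.90998) = 6.718982

6.718982


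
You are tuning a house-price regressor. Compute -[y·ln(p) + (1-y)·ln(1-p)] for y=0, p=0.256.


BCE = -[y·ln(p) + (1-y)·ln(1-p)]
= -0 - 1·ln(1-0.256)
= -ln(0.744) = 0.2957

0.2957


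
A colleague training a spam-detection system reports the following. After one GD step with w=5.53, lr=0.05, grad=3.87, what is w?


w_new = w - α·∇
= 5.53 - 0.05·3.87
= 5.53 - 0.1935
= 5.3365

5.3365


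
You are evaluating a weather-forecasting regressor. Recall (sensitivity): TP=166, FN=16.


Recall = TP/(TP+FN)
= 166/(166+16)
= 166/182 = 91.21%

91.21%


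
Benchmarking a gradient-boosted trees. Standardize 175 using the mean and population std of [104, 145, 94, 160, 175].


μ = 135.6, σ = 31.5125
z = (175 - 135.6)/31.5125 = 1.2503

1.2503


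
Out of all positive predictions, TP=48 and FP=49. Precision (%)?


Precision = TP/(TP+FP)
= 48/(48+49)
= 48/97 = 49.48%

49.48%


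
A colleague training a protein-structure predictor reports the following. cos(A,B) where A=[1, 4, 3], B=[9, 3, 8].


A·B = 1·9 + 4·3 + 3·8 = 45
‖A‖ = √26 = 5.099, ‖B‖ = √154 = 12.4097
cos = 45/(√26·√154) = 45/√4004 = 0.7112

0.7112


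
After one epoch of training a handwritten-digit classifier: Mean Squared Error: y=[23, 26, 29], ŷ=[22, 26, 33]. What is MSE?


Squared errors: (23-22)²=1, (26-26)²=0, (29-33)²=16
Sum = 17
MSE = 17/3 = 17/3

17/3


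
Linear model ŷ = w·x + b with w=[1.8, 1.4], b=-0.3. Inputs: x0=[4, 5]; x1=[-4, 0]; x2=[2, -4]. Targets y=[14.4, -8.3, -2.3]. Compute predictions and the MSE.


ŷ0 = (1.8)·(4) + (1.4)·(5) - 0.3 = 13.9
ŷ1 = (1.8)·(-4) + (1.4)·(0) - 0.3 = -7.5
ŷ2 = (1.8)·(2) + (1.4)·(-4) - 0.3 = -2.3
errors² = [0.25, 0.64, 0.0]
MSE = 0.8900/3 = 0.2967

0.2967


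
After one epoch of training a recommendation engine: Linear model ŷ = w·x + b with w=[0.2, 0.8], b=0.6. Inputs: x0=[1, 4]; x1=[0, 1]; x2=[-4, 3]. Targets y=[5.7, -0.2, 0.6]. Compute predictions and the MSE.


ŷ0 = (0.2)·(1) + (0.8)·(4) + 0.6 = 4.0
ŷ1 = (0.2)·(0) + (0.8)·(1) + 0.6 = 1.4
ŷ2 = (0.2)·(-4) + (0.8)·(3) + 0.6 = 2.2
errors² = [2.89, 2.56, 2.56]
MSE = 8.0100/3 = 2.67

2.67


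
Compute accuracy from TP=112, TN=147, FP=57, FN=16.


Accuracy = (TP+TN)/(TP+TN+FP+FN)
= (112+147)/(332)
= 259/332 = 78.01%

78.01%


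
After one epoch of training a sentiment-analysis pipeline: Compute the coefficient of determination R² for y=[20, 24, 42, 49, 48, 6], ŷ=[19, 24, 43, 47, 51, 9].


ȳ = 31.5
SS_res = Σ(y-ŷ)² = 24
SS_tot = Σ(y-ȳ)² = 1527.5
R² = 1 - SS_res/SS_tot = 1 - 0.0157 = 0.9843

0.9843


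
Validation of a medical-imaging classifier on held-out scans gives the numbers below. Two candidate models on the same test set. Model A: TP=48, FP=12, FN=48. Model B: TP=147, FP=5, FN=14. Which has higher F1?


Model A: P=48/60=0.8, R=48/96=0.5, F1=2PR/(P+R)=2TP/(2TP+FP+FN)=96/156=0.6154
Model B: P=147/152=0.9671, R=147/161=0.913, F1=2PR/(P+R)=2TP/(2TP+FP+FN)=294/313=0.9393
0.6154 < 0.9393 → Model B

Model B


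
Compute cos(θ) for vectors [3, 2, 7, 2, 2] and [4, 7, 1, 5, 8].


A·B = 3·4 + 2·7 + 7·1 + 2·5 + 2·8 = 59
‖A‖ = √70 = 8.3666, ‖B‖ = √155 = 12.4499
cos = 59/(√70·√155) = 59/√10850 = 0.5664

0.5664


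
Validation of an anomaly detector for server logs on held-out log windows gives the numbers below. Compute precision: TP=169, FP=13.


Precision = TP/(TP+FP)
= 169/(169+13)
= 169/182 = 92.86%

92.86%


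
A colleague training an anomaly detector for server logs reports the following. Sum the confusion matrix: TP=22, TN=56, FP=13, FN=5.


Total = TP + TN + FP + FN
= 22 + 56 + 13 + 5
= 96
(Predicted positive: 35, predicted negative: 61)

96


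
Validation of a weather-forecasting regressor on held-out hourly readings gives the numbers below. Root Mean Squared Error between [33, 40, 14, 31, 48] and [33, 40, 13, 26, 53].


MSE = 51/5 = 10.2
RMSE = √(51/5) = 3.1937

3.1937


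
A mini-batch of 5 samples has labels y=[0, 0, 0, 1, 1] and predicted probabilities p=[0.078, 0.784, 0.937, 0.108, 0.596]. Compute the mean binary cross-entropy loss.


L[0] = -ln(1-0.078) = -ln(0.922) = 0.0812
L[1] = -ln(1-0.784) = -ln(0.216) = 1.5325
L[2] = -ln(1-0.937) = -ln(0.063) = 2.7646
L[3] = -ln(0.108) = 2.2256
L[4] = -ln(0.596) = 0.5175
mean = (0.0812 + 1.5325 + 2.7646 + 2.2256 + 0.5175)/5 = 1.4243

1.4243


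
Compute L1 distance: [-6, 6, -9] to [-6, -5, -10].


d = |-6+ 6| + |6+ 5| + |-9+ 10|
  = 0 + 11 + 1
  = 12

12


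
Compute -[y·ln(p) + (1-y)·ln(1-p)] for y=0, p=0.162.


BCE = -[y·ln(p) + (1-y)·ln(1-p)]
= -0 - 1·ln(1-0.162)
= -ln(0.838) = 0.1767

0.1767


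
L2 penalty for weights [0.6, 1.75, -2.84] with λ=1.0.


‖w‖₂² = (0.6)² + (1.75)² + (-2.84)²
     = 0.36 + 3.0625 + 8.0656
     = 11.4881
λ·‖w‖₂² = 1.0·11.4881 = 11.4881

11.4881


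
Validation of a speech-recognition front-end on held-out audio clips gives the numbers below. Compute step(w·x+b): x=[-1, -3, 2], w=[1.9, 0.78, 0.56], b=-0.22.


z = (-1)·(1.9) + (-3)·(0.78) + (2)·(0.56) - 0.22
  = -3.34
step(z) = 0 (z<0)

0


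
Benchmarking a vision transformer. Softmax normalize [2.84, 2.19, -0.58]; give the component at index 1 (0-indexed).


Exponentials: e^2.84=17.1158, e^2.19=8.9352, e^-0.58=0.5599
Sum = 26.6109
Softmax = [0.6432, 0.3358, 0.021]
p[1] = 8.9352/26.6109 = 0.3358

0.3358


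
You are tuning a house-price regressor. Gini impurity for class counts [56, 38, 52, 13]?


Probabilities: [56/159, 38/159, 52/159, 13/159] ≈ [0.3522, 0.239, 0.327, 0.0818]
Σpᵢ² = (3136 + 1444 + 2704 + 169)/159² = 7453/25281
Gini = 1 - Σpᵢ² = 1 - 7453/25281 = 0.7052

0.7052


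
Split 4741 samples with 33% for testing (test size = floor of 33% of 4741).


Test = ⌊4741·33/100⌋ = 1564
Train = 4741 - 1564 = 3177

Train: 3177, Test: 1564


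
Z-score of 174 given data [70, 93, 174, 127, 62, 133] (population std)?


μ = 109.8333, σ = 38.959
z = (174 - 109.8333)/38.959 = 1.647

1.647


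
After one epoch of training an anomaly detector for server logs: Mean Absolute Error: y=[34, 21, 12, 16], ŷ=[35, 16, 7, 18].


Absolute errors: |34-35|=1, |21-16|=5, |12-7|=5, |16-18|=2
Sum = 13
MAE = 13/4 = 13/4

13/4


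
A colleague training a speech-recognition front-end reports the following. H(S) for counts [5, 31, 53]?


Probabilities: [5/89, 31/89, 53/89] ≈ [0.0562, 0.3483, 0.5955]
H = -((5/89)·log₂(5/89) + (31/89)·log₂(31/89) + (53/89)·log₂(53/89))
  = 1.2087 bits

1.2087 bits


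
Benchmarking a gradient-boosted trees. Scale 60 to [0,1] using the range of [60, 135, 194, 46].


min=46, max=194
(60-46)/(194-46) = 14/148 = 0.0946

0.0946


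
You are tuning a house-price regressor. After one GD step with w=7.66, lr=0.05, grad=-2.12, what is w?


w_new = w - α·∇
= 7.66 - 0.05·-2.12
= 7.66 + 0.106
= 7.766

7.766
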